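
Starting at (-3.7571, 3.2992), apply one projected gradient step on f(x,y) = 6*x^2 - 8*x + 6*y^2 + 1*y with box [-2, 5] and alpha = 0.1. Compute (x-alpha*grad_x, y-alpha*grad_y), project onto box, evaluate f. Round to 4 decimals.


Step 1: Compute gradient at (-3.7571, 3.2992).
grad_x = 2*6*-3.7571 - 8 = -53.0852
grad_y = 2*6*3.2992 + 1 = 40.5904
Step 2: Gradient step.
x_raw = -3.7571 - 0.1*-53.0852 = 1.5514
y_raw = 3.2992 - 0.1*40.5904 = -0.7598
Step 3: Project onto [-2, 5].
x_proj = clip(1.5514) = 1.5514
y_proj = clip(-0.7598) = -0.7598
Step 4: Evaluate f.
f(1.5514, -0.7598) = 4.7344


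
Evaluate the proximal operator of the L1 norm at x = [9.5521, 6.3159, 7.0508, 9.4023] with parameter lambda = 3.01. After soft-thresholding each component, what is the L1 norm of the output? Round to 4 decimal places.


Soft-thresholding with lambda = 3.01:
prox(9.5521) = sign(9.5521)*max(|9.5521| - 3.01, 0) = 6.5421
prox(6.3159) = sign(6.3159)*max(|6.3159| - 3.01, 0) = 3.3059
prox(7.0508) = sign(7.0508)*max(|7.0508| - 3.01, 0) = 4.0408
prox(9.4023) = sign(9.4023)*max(|9.4023| - 3.01, 0) = 6.3923
prox(x) = [6.5421, 3.3059, 4.0408, 6.3923]
||prox(x)||_1 = 6.5421 + 3.3059 + 4.0408 + 6.3923 = 20.2811


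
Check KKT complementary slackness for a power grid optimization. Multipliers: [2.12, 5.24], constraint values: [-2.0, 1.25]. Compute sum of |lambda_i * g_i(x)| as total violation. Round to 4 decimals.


KKT complementary slackness check:
lambda_1 * g_1 = 2.12 * -2.0 = -4.24
lambda_2 * g_2 = 5.24 * 1.25 = 6.55
Total violation = 4.24 + 6.55 = 10.79


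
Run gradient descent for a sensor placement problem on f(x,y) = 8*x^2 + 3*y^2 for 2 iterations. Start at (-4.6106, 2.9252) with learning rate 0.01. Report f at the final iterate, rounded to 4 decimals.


Gradient descent on f(x,y) = 8*x^2 + 3*y^2.
Starting point: (-4.6106, 2.9252), alpha = 0.01
Step 1: grad_x = 2*8*-4.6106 = -73.7696, grad_y = 2*3*2.9252 = 17.5512
  x_1 = -4.6106 - 0.01*-73.7696 = -3.8729
  y_1 = 2.9252 - 0.01*17.5512 = 2.7497
Step 2: grad_x = 2*8*-3.8729 = -61.9665, grad_y = 2*3*2.7497 = 16.4981
  x_2 = -3.8729 - 0.01*-61.9665 = -3.2532
  y_2 = 2.7497 - 0.01*16.4981 = 2.5847
f(-3.2532, 2.5847) = 8*(-3.2532)^2 + 3*2.5847^2 = 104.7107


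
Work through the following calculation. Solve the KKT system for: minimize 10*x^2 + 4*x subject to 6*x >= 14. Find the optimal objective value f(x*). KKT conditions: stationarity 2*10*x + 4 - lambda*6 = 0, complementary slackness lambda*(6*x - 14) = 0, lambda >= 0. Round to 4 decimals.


Step 1: Try lambda = 0 (constraint inactive).
x_unc = -4/(2*10) = -0.2
Check: 6*-0.2 = -1.2 < 14 -- violated!
Step 2: Constraint must be active: 6*x = 14
x* = 14/6 = 7/3 = 2.3333 (rounded; the exact value 7/3 is used below)
lambda = (2*10*(7/3) + 4)/6 = 8.4444
Step 3: Compute optimal value.
f(x*) = 10*(7/3)^2 + 4*(7/3) = 63.7778


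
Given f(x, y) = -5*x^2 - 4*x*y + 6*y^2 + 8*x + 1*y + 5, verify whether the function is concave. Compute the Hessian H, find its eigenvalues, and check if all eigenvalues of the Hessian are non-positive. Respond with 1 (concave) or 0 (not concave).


The Hessian of f(x,y) = -5*x^2 - 4*x*y + 6*y^2 + 8*x + 1*y + 5 is:
H = [[-10, -4], [-4, 12]]
Trace = -10 + 12 = 2
Determinant = -10*12 - (-4)^2 = -136
Discriminant = (2)^2 - 4*-136 = 548.0
Eigenvalues: lambda_1 = -10.7047, lambda_2 = 12.7047
The function is not concave.

0


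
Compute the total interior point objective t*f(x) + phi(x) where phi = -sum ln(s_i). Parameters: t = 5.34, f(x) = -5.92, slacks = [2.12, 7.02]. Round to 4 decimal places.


Step 1: Compute log-barrier.
ln values: [0.7514, 1.9488]
phi = -(0.7514 + 1.9488) = -2.7002
Step 2: Compute augmented objective.
t*f(x) = 5.34*-5.92 = -31.6128
Total = -31.6128 - 2.7002 = -34.313


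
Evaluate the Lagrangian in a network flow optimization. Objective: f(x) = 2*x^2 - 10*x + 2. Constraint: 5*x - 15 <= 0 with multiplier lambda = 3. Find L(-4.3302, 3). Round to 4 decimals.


Step 1: Evaluate f(x).
f(-4.3302) = 2*(-4.3302)^2 - 10*(-4.3302) + 2 = 82.8033
Step 2: Evaluate g(x).
g(-4.3302) = 5*-4.3302 - 15 = -36.651
Step 3: Compute Lagrangian.
L = 82.8033 + 3*-36.651 = -27.1497


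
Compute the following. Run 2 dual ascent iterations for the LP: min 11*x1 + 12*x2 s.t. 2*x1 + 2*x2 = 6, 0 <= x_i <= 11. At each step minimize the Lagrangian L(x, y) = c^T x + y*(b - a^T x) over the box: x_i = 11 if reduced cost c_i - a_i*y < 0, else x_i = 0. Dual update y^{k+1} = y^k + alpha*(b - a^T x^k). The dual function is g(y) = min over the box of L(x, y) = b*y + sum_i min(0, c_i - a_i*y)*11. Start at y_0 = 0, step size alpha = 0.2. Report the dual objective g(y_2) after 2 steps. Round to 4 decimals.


Dual ascent for LP: min 11*x1 + 12*x2, 2*x1 + 2*x2 = 6, 0 <= x_i <= 11
Step 1: y^k = 0.0, reduced costs: (11.0, 12.0)
  x^k = (0.0, 0.0), subgradient = b - a^T x = 6.0
  y^{k+1} = 0.0 + 0.2*6.0 = 1.2
Step 2: y^k = 1.2, reduced costs: (8.6, 9.6)
  x^k = (0.0, 0.0), subgradient = b - a^T x = 6.0
  y^{k+1} = 1.2 + 0.2*6.0 = 2.4
Dual objective at y_2 = 2.4: reduced costs (6.2, 7.2), box minimizer x = (0.0, 0.0)
g(y_2) = b*y + (c1 - a1*y)*x1 + (c2 - a2*y)*x2 = 6*2.4 + 6.2*0.0 + 7.2*0.0 = 14.4 + 0.0 + 0.0 = 14.4


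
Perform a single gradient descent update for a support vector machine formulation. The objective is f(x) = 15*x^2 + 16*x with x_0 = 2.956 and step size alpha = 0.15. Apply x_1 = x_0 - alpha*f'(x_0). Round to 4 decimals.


We compute the gradient at x_0 and apply the update.
f'(x) = 30*x + 16
f'(2.956) = 30*2.956 + 16 = 104.68
x_1 = 2.956 - 0.15*104.68 = -12.746


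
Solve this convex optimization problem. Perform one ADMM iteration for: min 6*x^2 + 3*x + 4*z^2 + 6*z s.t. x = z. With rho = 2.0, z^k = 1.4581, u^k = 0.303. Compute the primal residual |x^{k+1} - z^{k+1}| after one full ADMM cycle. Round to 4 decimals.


ADMM iteration with rho = 2.0, z^k = 1.4581, u^k = 0.303
Step 1: x-update.
Minimize 6*x^2 + 3*x + (2.0/2)*(x - 1.4581 + 0.303)^2
FOC: (2*6 + 2.0)*x = -3 + 2.0*(1.4581 - 0.303)
x^{k+1} = -0.0493
Step 2: z-update.
Minimize 4*z^2 + 6*z + (2.0/2)*(-0.0493 - z + 0.303)^2
FOC: (2*4 + 2.0)*z = -6 + 2.0*(-0.0493 + 0.303)
z^{k+1} = -0.5493
Step 3: u-update.
u^{k+1} = 0.303 - 0.0493 + 0.5493 = 0.803
Step 4: Primal residual = |-0.0493 + 0.5493| = 0.5


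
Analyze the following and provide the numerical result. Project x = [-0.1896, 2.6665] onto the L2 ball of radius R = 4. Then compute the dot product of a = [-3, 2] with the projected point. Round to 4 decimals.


Step 1: Compute ||x|| (intermediates to 6 decimals).
||x|| = sqrt((-0.1896)^2 + 2.6665^2) = 2.673232
Step 2: Project.
Since ||x|| <= R, proj = x (no scaling needed).
proj(x) = [-0.1896, 2.6665]
Step 3: Dot product.
a^T * proj(x) = -3*(-0.1896) + 2*2.6665 = 5.9018


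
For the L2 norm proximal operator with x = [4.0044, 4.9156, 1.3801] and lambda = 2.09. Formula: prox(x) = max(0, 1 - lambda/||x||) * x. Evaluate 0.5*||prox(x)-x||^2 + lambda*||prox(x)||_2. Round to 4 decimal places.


Step 1: Compute ||x||.
||x|| = 6.4887
Step 2: Compute scaling factor.
scale = max(0, 1 - 2.09/6.4887) = 0.6779
Step 3: prox(x) = [2.7146, 3.3323, 0.9356]
||prox(x)|| = 4.3987
Step 4: Proximal objective.
0.5*||prox-x||^2 = 2.1841
lambda*||prox|| = 9.1933
Total = 11.3773


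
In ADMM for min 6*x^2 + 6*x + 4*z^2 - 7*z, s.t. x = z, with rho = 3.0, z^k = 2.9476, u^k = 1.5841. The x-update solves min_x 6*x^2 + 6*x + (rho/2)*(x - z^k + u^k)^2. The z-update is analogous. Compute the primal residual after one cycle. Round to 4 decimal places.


ADMM iteration with rho = 3.0, z^k = 2.9476, u^k = 1.5841
Step 1: x-update.
Minimize 6*x^2 + 6*x + (3.0/2)*(x - 2.9476 + 1.5841)^2
FOC: (2*6 + 3.0)*x = -6 + 3.0*(2.9476 - 1.5841)
x^{k+1} = -0.1273
Step 2: z-update.
Minimize 4*z^2 - 7*z + (3.0/2)*(-0.1273 - z + 1.5841)^2
FOC: (2*4 + 3.0)*z = 7 + 3.0*(-0.1273 + 1.5841)
z^{k+1} = 1.0337
Step 3: u-update.
u^{k+1} = 1.5841 - 0.1273 - 1.0337 = 0.4231
Step 4: Primal residual = |-0.1273 - 1.0337| = 1.161


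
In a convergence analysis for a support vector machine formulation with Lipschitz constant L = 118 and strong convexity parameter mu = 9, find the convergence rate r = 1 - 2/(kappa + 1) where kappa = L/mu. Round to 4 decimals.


Step 1: Compute the condition number.
kappa = L/mu = 118/9 = 13.1111
Step 2: Compute the convergence rate.
r = 1 - 2/(kappa + 1) = 1 - 2*mu/(L + mu) = (L - mu)/(L + mu) = 109/127 = 0.8583


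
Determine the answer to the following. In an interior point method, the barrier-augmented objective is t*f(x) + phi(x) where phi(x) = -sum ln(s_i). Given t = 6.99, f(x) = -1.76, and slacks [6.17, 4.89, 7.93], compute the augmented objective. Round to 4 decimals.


Step 1: Compute log-barrier.
ln values: [1.8197, 1.5872, 2.0707]
phi = -(1.8197 + 1.5872 + 2.0707) = -5.4775
Step 2: Compute augmented objective.
t*f(x) = 6.99*-1.76 = -12.3024
Total = -12.3024 - 5.4775 = -17.7799


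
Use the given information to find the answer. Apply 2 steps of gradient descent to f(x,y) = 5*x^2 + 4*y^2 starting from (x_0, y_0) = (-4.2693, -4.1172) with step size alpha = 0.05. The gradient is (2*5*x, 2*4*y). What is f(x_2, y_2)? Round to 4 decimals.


Gradient descent on f(x,y) = 5*x^2 + 4*y^2.
Starting point: (-4.2693, -4.1172), alpha = 0.05
Step 1: grad_x = 2*5*-4.2693 = -42.693, grad_y = 2*4*-4.1172 = -32.9376
  x_1 = -4.2693 - 0.05*-42.693 = -2.1347
  y_1 = -4.1172 - 0.05*-32.9376 = -2.4703
Step 2: grad_x = 2*5*-2.1347 = -21.3465, grad_y = 2*4*-2.4703 = -19.7626
  x_2 = -2.1347 - 0.05*-21.3465 = -1.0673
  y_2 = -2.4703 - 0.05*-19.7626 = -1.4822
f(-1.0673, -1.4822) = 5*(-1.0673)^2 + 4*(-1.4822)^2 = 14.4835


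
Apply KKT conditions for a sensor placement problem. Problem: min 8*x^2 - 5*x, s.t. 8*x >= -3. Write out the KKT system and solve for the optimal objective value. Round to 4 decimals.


Step 1: Try lambda = 0 (constraint inactive).
Stationarity: 2*8*x - 5 = 0
x* = 5/(2*8) = 0.3125
Check constraint: 8*0.3125 = 2.5 >= -3 -- satisfied.
Step 2: Compute optimal value.
f(x*) = 8*0.3125^2 - 5*0.3125 = -0.7813


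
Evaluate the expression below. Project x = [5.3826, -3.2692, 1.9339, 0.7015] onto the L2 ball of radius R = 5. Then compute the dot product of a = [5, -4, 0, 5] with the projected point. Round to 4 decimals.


Step 1: Compute ||x|| (intermediates to 6 decimals).
||x|| = sqrt(5.3826^2 + (-3.2692)^2 + 1.9339^2 + 0.7015^2) = 6.625113
Step 2: Project.
Since ||x|| > R, scale = R/||x|| = 5/6.625113 = 0.754704, proj(x) = scale * x
proj(x) = [4.06227, -2.467278, 1.459522, 0.529425]
Step 3: Dot product.
a^T * proj(x) = 5*4.06227 - 4*(-2.467278) + 0*1.459522 + 5*0.529425 = 32.8276


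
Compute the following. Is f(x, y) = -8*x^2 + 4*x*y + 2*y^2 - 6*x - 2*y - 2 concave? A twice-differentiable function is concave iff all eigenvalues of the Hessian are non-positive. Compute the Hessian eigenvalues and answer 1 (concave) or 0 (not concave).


The Hessian of f(x,y) = -8*x^2 + 4*x*y + 2*y^2 - 6*x - 2*y - 2 is:
H = [[-16, 4], [4, 4]]
Trace = -16 + 4 = -12
Determinant = -16*4 - (4)^2 = -80
Discriminant = (-12)^2 - 4*-80 = 464.0
Eigenvalues: lambda_1 = -16.7703, lambda_2 = 4.7703
The function is not concave.

0


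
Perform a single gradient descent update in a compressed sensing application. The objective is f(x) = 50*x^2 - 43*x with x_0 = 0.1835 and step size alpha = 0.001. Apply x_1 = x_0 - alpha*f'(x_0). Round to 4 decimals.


We compute the gradient at x_0 and apply the update.
f'(x) = 100*x - 43
f'(0.1835) = 100*0.1835 - 43 = -24.65
x_1 = 0.1835 - 0.001*-24.65 = 0.2082


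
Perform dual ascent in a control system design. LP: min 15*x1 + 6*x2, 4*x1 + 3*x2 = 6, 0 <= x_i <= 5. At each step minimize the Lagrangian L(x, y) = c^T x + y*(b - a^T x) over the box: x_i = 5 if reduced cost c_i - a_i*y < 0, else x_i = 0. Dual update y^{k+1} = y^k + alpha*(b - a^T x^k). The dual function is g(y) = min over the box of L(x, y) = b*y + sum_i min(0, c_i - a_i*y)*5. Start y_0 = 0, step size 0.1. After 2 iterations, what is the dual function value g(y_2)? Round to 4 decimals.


Dual ascent for LP: min 15*x1 + 6*x2, 4*x1 + 3*x2 = 6, 0 <= x_i <= 5
Step 1: y^k = 0.0, reduced costs: (15.0, 6.0)
  x^k = (0.0, 0.0), subgradient = b - a^T x = 6.0
  y^{k+1} = 0.0 + 0.1*6.0 = 0.6
Step 2: y^k = 0.6, reduced costs: (12.6, 4.2)
  x^k = (0.0, 0.0), subgradient = b - a^T x = 6.0
  y^{k+1} = 0.6 + 0.1*6.0 = 1.2
Dual objective at y_2 = 1.2: reduced costs (10.2, 2.4), box minimizer x = (0.0, 0.0)
g(y_2) = b*y + (c1 - a1*y)*x1 + (c2 - a2*y)*x2 = 6*1.2 + 10.2*0.0 + 2.4*0.0 = 7.2 + 0.0 + 0.0 = 7.2


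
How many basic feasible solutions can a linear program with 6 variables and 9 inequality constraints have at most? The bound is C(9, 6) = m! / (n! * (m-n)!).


Each vertex corresponds to some choice of n active constraints out of m, so the number of vertices is at most C(m, n) = m! / (n!(m-n)!).
m = 9, n = 6
Numerator: 9 * 8 * 7 * 6 * 5 * 4
Denominator: 6! = 720
C(9, 6) = 84


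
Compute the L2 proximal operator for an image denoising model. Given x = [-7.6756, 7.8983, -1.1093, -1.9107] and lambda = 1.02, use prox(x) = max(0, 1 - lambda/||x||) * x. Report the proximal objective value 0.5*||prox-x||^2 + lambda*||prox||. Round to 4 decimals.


Step 1: Compute ||x||.
||x|| = 11.233
Step 2: Compute scaling factor.
scale = max(0, 1 - 1.02/11.233) = 0.9092
Step 3: prox(x) = [-6.9786, 7.1811, -1.0086, -1.7372]
||prox(x)|| = 10.213
Step 4: Proximal objective.
0.5*||prox-x||^2 = 0.5202
lambda*||prox|| = 10.4173
Total = 10.9374


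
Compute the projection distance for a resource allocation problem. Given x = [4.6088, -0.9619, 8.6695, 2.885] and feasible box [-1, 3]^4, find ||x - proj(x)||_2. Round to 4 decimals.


Project each component onto [-1, 3].
clip(4.6088) = 3.0, clip(-0.9619) = -0.9619, clip(8.6695) = 3.0, clip(2.885) = 2.885
Projection = [3.0, -0.9619, 3.0, 2.885]
Squared diffs: [2.5882, 0.0, 32.1432, 0.0]
Distance = sqrt(34.7314) = 5.8933


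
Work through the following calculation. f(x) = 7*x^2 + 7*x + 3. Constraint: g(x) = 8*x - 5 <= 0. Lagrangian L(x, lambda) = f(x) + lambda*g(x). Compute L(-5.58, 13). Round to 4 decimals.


Step 1: Evaluate f(x).
f(-5.58) = 7*(-5.58)^2 + 7*(-5.58) + 3 = 181.8948
Step 2: Evaluate g(x).
g(-5.58) = 8*-5.58 - 5 = -49.64
Step 3: Compute Lagrangian.
L = 181.8948 + 13*-49.64 = -463.4252


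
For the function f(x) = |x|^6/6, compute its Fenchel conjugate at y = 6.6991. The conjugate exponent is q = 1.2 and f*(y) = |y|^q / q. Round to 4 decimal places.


The conjugate exponent q satisfies 1/p + 1/q = 1.
p = 6, so q = 6/(6 - 1) = 1.2
|y|^q = 6.6991^1.2 = 9.7999
f*(6.6991) = 9.7999 / 1.2 = 8.1665


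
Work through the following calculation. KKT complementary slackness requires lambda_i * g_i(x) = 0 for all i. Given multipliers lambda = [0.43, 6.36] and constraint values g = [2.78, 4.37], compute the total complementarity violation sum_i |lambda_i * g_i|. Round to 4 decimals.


KKT complementary slackness check:
lambda_1 * g_1 = 0.43 * 2.78 = 1.1954
lambda_2 * g_2 = 6.36 * 4.37 = 27.7932
Total violation = 1.1954 + 27.7932 = 28.9886


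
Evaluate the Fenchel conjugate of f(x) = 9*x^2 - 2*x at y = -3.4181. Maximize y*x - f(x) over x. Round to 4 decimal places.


f*(y) = sup_x {y*x - a*x^2 - b*x} = sup_x {(y-b)*x - a*x^2}
FOC: (y - b) - 2a*x = 0 => x* = (y - b)/(2a)
x* = (-3.4181 + 2)/(2*9) = -0.0788
f*(-3.4181) = (y-b)^2/(4a) = (-3.4181 + 2)^2/(4*9)
= 2.011/36 = 0.0559


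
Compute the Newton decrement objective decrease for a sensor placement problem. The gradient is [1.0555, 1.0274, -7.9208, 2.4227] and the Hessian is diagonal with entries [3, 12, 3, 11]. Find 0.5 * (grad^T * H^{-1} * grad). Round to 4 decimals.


Step 1: H is diagonal, so H^(-1) * g = [0.3518, 0.0856, -2.6403, 0.2202].
Step 2: g^T H^(-1) g = sum_i g_i^2 / H_ii
  = (1.0555)^2/3 + (1.0274)^2/12 + (-7.9208)^2/3 + (2.4227)^2/11
  = 0.3714 + 0.088 + 20.913 + 0.5336 = 21.9059
Step 3: Objective decrease = 0.5 * g^T H^(-1) g = 10.953


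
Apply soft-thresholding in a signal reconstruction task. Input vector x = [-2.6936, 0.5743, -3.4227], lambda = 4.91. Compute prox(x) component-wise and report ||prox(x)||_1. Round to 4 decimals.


Soft-thresholding with lambda = 4.91:
prox(-2.6936) = sign(-2.6936)*max(|-2.6936| - 4.91, 0) = 0.0
prox(0.5743) = sign(0.5743)*max(|0.5743| - 4.91, 0) = 0.0
prox(-3.4227) = sign(-3.4227)*max(|-3.4227| - 4.91, 0) = 0.0
prox(x) = [0.0, 0.0, 0.0]
||prox(x)||_1 = 0.0 + 0.0 + 0.0 = 0.0


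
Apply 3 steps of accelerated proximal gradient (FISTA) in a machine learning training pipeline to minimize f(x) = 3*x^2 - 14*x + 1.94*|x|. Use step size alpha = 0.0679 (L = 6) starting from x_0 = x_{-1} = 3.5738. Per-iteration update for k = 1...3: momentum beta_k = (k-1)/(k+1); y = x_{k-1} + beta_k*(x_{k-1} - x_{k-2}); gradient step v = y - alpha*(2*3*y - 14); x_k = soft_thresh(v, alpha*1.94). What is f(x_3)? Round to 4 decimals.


FISTA on f(x) = 3*x^2 - 14*x + 1.94*|x|
L = 6, alpha = 0.0679
Iteration 1: beta = 0.0, y = 3.5738 + 0.0*(3.5738 - 3.5738) = 3.5738
  grad(y) = 7.4428, v = y - alpha*grad = 3.0684
  prox(v) = soft_thresh(3.0684, 0.1317) = 2.9367
Iteration 2: beta = 0.3333, y = 2.9367 + 0.3333*(2.9367 - 3.5738) = 2.7243
  grad(y) = 2.3461, v = y - alpha*grad = 2.565
  prox(v) = soft_thresh(2.565, 0.1317) = 2.4333
Iteration 3: beta = 0.5, y = 2.4333 + 0.5*(2.4333 - 2.9367) = 2.1816
  grad(y) = -0.9102, v = y - alpha*grad = 2.2434
  prox(v) = soft_thresh(2.2434, 0.1317) = 2.1117
f(x_3) = 3*2.1117^2 - 14*2.1117 + 1.94*|2.1117| = -12.0893


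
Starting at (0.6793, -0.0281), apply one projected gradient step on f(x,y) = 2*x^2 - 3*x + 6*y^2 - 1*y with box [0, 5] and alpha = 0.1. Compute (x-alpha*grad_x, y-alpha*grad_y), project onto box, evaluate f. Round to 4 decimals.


Step 1: Compute gradient at (0.6793, -0.0281).
grad_x = 2*2*0.6793 - 3 = -0.2828
grad_y = 2*6*-0.0281 - 1 = -1.3372
Step 2: Gradient step.
x_raw = 0.6793 - 0.1*-0.2828 = 0.7076
y_raw = -0.0281 - 0.1*-1.3372 = 0.1056
Step 3: Project onto [0, 5].
x_proj = clip(0.7076) = 0.7076
y_proj = clip(0.1056) = 0.1056
Step 4: Evaluate f.
f(0.7076, 0.1056) = -1.1601


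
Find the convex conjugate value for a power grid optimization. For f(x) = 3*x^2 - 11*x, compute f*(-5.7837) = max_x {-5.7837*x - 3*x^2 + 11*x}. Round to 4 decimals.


f*(y) = sup_x {y*x - a*x^2 - b*x} = sup_x {(y-b)*x - a*x^2}
FOC: (y - b) - 2a*x = 0 => x* = (y - b)/(2a)
x* = (-5.7837 + 11)/(2*3) = 0.8694
f*(-5.7837) = (y-b)^2/(4a) = (-5.7837 + 11)^2/(4*3)
= 27.2098/12 = 2.2675


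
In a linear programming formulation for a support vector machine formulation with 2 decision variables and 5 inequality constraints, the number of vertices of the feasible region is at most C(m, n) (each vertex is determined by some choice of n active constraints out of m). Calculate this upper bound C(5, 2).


Each vertex corresponds to some choice of n active constraints out of m, so the number of vertices is at most C(m, n) = m! / (n!(m-n)!).
m = 5, n = 2
Numerator: 5 * 4
Denominator: 2! = 2
C(5, 2) = 10


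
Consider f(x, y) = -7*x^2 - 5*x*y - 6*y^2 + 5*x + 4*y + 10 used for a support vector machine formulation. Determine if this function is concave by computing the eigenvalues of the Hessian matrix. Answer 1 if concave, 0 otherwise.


The Hessian of f(x,y) = -7*x^2 - 5*x*y - 6*y^2 + 5*x + 4*y + 10 is:
H = [[-14, -5], [-5, -12]]
Trace = -14 - 12 = -26
Determinant = -14*-12 - (-5)^2 = 143
Discriminant = (-26)^2 - 4*143 = 104.0
Eigenvalues: lambda_1 = -18.099, lambda_2 = -7.901
The function is concave.

1


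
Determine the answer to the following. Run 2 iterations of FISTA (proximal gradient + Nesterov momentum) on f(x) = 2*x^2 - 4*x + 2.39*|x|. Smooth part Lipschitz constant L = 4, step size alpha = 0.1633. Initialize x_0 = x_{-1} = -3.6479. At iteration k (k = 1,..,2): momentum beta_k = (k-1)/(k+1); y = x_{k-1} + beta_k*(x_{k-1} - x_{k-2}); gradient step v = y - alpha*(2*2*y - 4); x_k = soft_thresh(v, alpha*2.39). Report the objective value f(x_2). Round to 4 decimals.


FISTA on f(x) = 2*x^2 - 4*x + 2.39*|x|
L = 4, alpha = 0.1633
Iteration 1: beta = 0.0, y = -3.6479 + 0.0*(-3.6479 + 3.6479) = -3.6479
  grad(y) = -18.5916, v = y - alpha*grad = -0.6119
  prox(v) = soft_thresh(-0.6119, 0.3903) = -0.2216
Iteration 2: beta = 0.3333, y = -0.2216 + 0.3333*(-0.2216 + 3.6479) = 0.9205
  grad(y) = -0.318, v = y - alpha*grad = 0.9724
  prox(v) = soft_thresh(0.9724, 0.3903) = 0.5821
f(x_2) = 2*0.5821^2 - 4*0.5821 + 2.39*|0.5821| = -0.2595


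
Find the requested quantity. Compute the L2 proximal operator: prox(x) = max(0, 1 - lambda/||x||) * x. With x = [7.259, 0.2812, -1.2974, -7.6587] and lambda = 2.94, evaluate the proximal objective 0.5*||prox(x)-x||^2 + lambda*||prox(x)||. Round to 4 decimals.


Step 1: Compute ||x||.
||x|| = 10.6354
Step 2: Compute scaling factor.
scale = max(0, 1 - 2.94/10.6354) = 0.7236
Step 3: prox(x) = [5.2524, 0.2035, -0.9388, -5.5416]
||prox(x)|| = 7.6954
Step 4: Proximal objective.
0.5*||prox-x||^2 = 4.3218
lambda*||prox|| = 22.6245
Total = 26.9462


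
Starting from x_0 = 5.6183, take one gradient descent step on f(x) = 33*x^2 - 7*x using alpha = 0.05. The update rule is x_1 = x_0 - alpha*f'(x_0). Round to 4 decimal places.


We compute the gradient at x_0 and apply the update.
f'(x) = 66*x - 7
f'(5.6183) = 66*5.6183 - 7 = 363.8078
x_1 = 5.6183 - 0.05*363.8078 = -12.5721


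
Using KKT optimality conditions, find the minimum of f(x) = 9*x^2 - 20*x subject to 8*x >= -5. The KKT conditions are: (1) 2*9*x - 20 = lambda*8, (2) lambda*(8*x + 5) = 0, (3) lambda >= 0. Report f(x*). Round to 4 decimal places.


Step 1: Try lambda = 0 (constraint inactive).
Stationarity: 2*9*x - 20 = 0
x* = 20/(2*9) = 10/9 = 1.1111 (rounded; the exact value 10/9 is used below)
Check constraint: 8*1.1111 = 8.8888 >= -5 -- satisfied.
Step 2: Compute optimal value.
f(x*) = 9*(10/9)^2 - 20*(10/9) = -11.1111


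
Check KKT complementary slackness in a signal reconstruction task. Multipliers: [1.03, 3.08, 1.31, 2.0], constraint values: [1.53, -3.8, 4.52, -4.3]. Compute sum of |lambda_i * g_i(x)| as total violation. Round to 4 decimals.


KKT complementary slackness check:
lambda_1 * g_1 = 1.03 * 1.53 = 1.5759
lambda_2 * g_2 = 3.08 * -3.8 = -11.704
lambda_3 * g_3 = 1.31 * 4.52 = 5.9212
lambda_4 * g_4 = 2.0 * -4.3 = -8.6
Total violation = 1.5759 + 11.704 + 5.9212 + 8.6 = 27.8011


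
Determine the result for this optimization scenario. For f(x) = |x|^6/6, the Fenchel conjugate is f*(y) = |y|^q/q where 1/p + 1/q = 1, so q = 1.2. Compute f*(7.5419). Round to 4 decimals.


The conjugate exponent q satisfies 1/p + 1/q = 1.
p = 6, so q = 6/(6 - 1) = 1.2
|y|^q = 7.5419^1.2 = 11.2974
f*(7.5419) = 11.2974 / 1.2 = 9.4145


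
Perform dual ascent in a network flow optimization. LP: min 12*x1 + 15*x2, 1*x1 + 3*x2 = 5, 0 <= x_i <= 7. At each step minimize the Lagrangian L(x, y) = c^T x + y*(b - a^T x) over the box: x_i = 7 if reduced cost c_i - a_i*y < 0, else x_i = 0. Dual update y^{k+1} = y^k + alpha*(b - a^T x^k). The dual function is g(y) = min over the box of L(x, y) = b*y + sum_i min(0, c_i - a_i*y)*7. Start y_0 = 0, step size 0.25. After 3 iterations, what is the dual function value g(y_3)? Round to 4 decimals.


Dual ascent for LP: min 12*x1 + 15*x2, 1*x1 + 3*x2 = 5, 0 <= x_i <= 7
Step 1: y^k = 0.0, reduced costs: (12.0, 15.0)
  x^k = (0.0, 0.0), subgradient = b - a^T x = 5.0
  y^{k+1} = 0.0 + 0.25*5.0 = 1.25
Step 2: y^k = 1.25, reduced costs: (10.75, 11.25)
  x^k = (0.0, 0.0), subgradient = b - a^T x = 5.0
  y^{k+1} = 1.25 + 0.25*5.0 = 2.5
Step 3: y^k = 2.5, reduced costs: (9.5, 7.5)
  x^k = (0.0, 0.0), subgradient = b - a^T x = 5.0
  y^{k+1} = 2.5 + 0.25*5.0 = 3.75
Dual objective at y_3 = 3.75: reduced costs (8.25, 3.75), box minimizer x = (0.0, 0.0)
g(y_3) = b*y + (c1 - a1*y)*x1 + (c2 - a2*y)*x2 = 5*3.75 + 8.25*0.0 + 3.75*0.0 = 18.75 + 0.0 + 0.0 = 18.75


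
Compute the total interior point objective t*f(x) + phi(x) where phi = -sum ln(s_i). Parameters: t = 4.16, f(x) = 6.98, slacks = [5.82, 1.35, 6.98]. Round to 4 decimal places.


Step 1: Compute log-barrier.
ln values: [1.7613, 0.3001, 1.943]
phi = -(1.7613 + 0.3001 + 1.943) = -4.0045
Step 2: Compute augmented objective.
t*f(x) = 4.16*6.98 = 29.0368
Total = 29.0368 - 4.0045 = 25.0323


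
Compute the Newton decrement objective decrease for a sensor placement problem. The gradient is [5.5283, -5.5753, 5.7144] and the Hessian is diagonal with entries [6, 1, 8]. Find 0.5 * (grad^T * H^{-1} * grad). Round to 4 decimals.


Step 1: H is diagonal, so H^(-1) * g = [0.9214, -5.5753, 0.7143].
Step 2: g^T H^(-1) g = sum_i g_i^2 / H_ii
  = (5.5283)^2/6 + (-5.5753)^2/1 + (5.7144)^2/8
  = 5.0937 + 31.084 + 4.0818 = 40.2594
Step 3: Objective decrease = 0.5 * g^T H^(-1) g = 20.1297


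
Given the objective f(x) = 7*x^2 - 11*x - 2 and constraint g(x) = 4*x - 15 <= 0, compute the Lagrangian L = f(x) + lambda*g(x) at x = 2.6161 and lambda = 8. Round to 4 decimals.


Step 1: Evaluate f(x).
f(2.6161) = 7*2.6161^2 - 11*2.6161 - 2 = 17.1308
Step 2: Evaluate g(x).
g(2.6161) = 4*2.6161 - 15 = -4.5356
Step 3: Compute Lagrangian.
L = 17.1308 + 8*-4.5356 = -19.154


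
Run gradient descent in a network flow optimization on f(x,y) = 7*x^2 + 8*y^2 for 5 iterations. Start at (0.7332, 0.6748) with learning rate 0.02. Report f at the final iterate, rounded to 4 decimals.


Gradient descent on f(x,y) = 7*x^2 + 8*y^2.
Starting point: (0.7332, 0.6748), alpha = 0.02
Step 1: grad_x = 2*7*0.7332 = 10.2648, grad_y = 2*8*0.6748 = 10.7968
  x_1 = 0.7332 - 0.02*10.2648 = 0.5279
  y_1 = 0.6748 - 0.02*10.7968 = 0.4589
Step 2: grad_x = 2*7*0.5279 = 7.3907, grad_y = 2*8*0.4589 = 7.3418
  x_2 = 0.5279 - 0.02*7.3907 = 0.3801
  y_2 = 0.4589 - 0.02*7.3418 = 0.312
Step 3: grad_x = 2*7*0.3801 = 5.3213, grad_y = 2*8*0.312 = 4.9924
  x_3 = 0.3801 - 0.02*5.3213 = 0.2737
  y_3 = 0.312 - 0.02*4.9924 = 0.2122
Step 4: grad_x = 2*7*0.2737 = 3.8313, grad_y = 2*8*0.2122 = 3.3949
  x_4 = 0.2737 - 0.02*3.8313 = 0.197
  y_4 = 0.2122 - 0.02*3.3949 = 0.1443
Step 5: grad_x = 2*7*0.197 = 2.7585, grad_y = 2*8*0.1443 = 2.3085
  x_5 = 0.197 - 0.02*2.7585 = 0.1419
  y_5 = 0.1443 - 0.02*2.3085 = 0.0981
f(0.1419, 0.0981) = 7*0.1419^2 + 8*0.0981^2 = 0.2179


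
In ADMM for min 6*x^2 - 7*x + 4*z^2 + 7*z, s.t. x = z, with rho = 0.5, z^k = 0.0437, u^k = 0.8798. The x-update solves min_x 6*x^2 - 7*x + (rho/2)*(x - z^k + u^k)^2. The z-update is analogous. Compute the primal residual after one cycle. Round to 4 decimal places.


ADMM iteration with rho = 0.5, z^k = 0.0437, u^k = 0.8798
Step 1: x-update.
Minimize 6*x^2 - 7*x + (0.5/2)*(x - 0.0437 + 0.8798)^2
FOC: (2*6 + 0.5)*x = 7 + 0.5*(0.0437 - 0.8798)
x^{k+1} = 0.5266
Step 2: z-update.
Minimize 4*z^2 + 7*z + (0.5/2)*(0.5266 - z + 0.8798)^2
FOC: (2*4 + 0.5)*z = -7 + 0.5*(0.5266 + 0.8798)
z^{k+1} = -0.7408
Step 3: u-update.
u^{k+1} = 0.8798 + 0.5266 + 0.7408 = 2.1472
Step 4: Primal residual = |0.5266 + 0.7408| = 1.2674


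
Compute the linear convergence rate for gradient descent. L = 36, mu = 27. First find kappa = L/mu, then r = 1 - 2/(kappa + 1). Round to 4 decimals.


Step 1: Compute the condition number.
kappa = L/mu = 36/27 = 1.3333
Step 2: Compute the convergence rate.
r = 1 - 2/(kappa + 1) = 1 - 2*mu/(L + mu) = (L - mu)/(L + mu) = 9/63 = 0.1429


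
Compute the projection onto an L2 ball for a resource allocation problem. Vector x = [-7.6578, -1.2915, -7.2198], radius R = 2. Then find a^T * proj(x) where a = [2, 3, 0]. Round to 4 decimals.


Step 1: Compute ||x|| (intermediates to 6 decimals).
||x|| = sqrt((-7.6578)^2 + (-1.2915)^2 + (-7.2198)^2) = 10.603555
Step 2: Project.
Since ||x|| > R, scale = R/||x|| = 2/10.603555 = 0.188616, proj(x) = scale * x
proj(x) = [-1.444384, -0.243598, -1.36177]
Step 3: Dot product.
a^T * proj(x) = 2*(-1.444384) + 3*(-0.243598) + 0*(-1.36177) = -3.6196


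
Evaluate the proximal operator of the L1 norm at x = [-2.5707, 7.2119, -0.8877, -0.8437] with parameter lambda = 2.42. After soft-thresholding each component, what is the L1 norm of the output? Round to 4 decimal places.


Soft-thresholding with lambda = 2.42:
prox(-2.5707) = sign(-2.5707)*max(|-2.5707| - 2.42, 0) = -0.1507
prox(7.2119) = sign(7.2119)*max(|7.2119| - 2.42, 0) = 4.7919
prox(-0.8877) = sign(-0.8877)*max(|-0.8877| - 2.42, 0) = 0.0
prox(-0.8437) = sign(-0.8437)*max(|-0.8437| - 2.42, 0) = 0.0
prox(x) = [-0.1507, 4.7919, 0.0, 0.0]
||prox(x)||_1 = 0.1507 + 4.7919 + 0.0 + 0.0 = 4.9426


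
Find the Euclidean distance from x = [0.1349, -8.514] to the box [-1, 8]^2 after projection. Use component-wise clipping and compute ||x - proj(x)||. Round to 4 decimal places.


Project each component onto [-1, 8].
clip(0.1349) = 0.1349, clip(-8.514) = -1.0
Projection = [0.1349, -1.0]
Squared diffs: [0.0, 56.4602]
Distance = sqrt(56.4602) = 7.514


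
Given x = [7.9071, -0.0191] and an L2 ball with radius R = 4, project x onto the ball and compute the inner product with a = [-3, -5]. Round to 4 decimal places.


Step 1: Compute ||x|| (intermediates to 6 decimals).
||x|| = sqrt(7.9071^2 + (-0.0191)^2) = 7.907123
Step 2: Project.
Since ||x|| > R, scale = R/||x|| = 4/7.907123 = 0.505873, proj(x) = scale * x
proj(x) = [3.999988, -0.009662]
Step 3: Dot product.
a^T * proj(x) = -3*3.999988 - 5*(-0.009662) = -11.9517


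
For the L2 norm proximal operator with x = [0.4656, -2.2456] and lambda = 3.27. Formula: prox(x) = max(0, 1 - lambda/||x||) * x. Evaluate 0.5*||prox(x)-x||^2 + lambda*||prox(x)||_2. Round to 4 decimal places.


Step 1: Compute ||x||.
||x|| = 2.2934
Step 2: Compute scaling factor.
scale = max(0, 1 - 3.27/2.2934) = 0.0
Step 3: prox(x) = [0.0, -0.0]
||prox(x)|| = 0.0
Step 4: Proximal objective.
0.5*||prox-x||^2 = 2.6298
lambda*||prox|| = 0.0
Total = 2.6298


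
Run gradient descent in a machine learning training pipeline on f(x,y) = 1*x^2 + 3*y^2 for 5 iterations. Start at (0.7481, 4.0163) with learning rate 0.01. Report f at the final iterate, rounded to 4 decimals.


Gradient descent on f(x,y) = 1*x^2 + 3*y^2.
Starting point: (0.7481, 4.0163), alpha = 0.01
Step 1: grad_x = 2*1*0.7481 = 1.4962, grad_y = 2*3*4.0163 = 24.0978
  x_1 = 0.7481 - 0.01*1.4962 = 0.7331
  y_1 = 4.0163 - 0.01*24.0978 = 3.7753
Step 2: grad_x = 2*1*0.7331 = 1.4663, grad_y = 2*3*3.7753 = 22.6519
  x_2 = 0.7331 - 0.01*1.4663 = 0.7185
  y_2 = 3.7753 - 0.01*22.6519 = 3.5488
Step 3: grad_x = 2*1*0.7185 = 1.437, grad_y = 2*3*3.5488 = 21.2928
  x_3 = 0.7185 - 0.01*1.437 = 0.7041
  y_3 = 3.5488 - 0.01*21.2928 = 3.3359
Step 4: grad_x = 2*1*0.7041 = 1.4082, grad_y = 2*3*3.3359 = 20.0152
  x_4 = 0.7041 - 0.01*1.4082 = 0.69
  y_4 = 3.3359 - 0.01*20.0152 = 3.1357
Step 5: grad_x = 2*1*0.69 = 1.38, grad_y = 2*3*3.1357 = 18.8143
  x_5 = 0.69 - 0.01*1.38 = 0.6762
  y_5 = 3.1357 - 0.01*18.8143 = 2.9476
f(0.6762, 2.9476) = 1*0.6762^2 + 3*2.9476^2 = 26.5219


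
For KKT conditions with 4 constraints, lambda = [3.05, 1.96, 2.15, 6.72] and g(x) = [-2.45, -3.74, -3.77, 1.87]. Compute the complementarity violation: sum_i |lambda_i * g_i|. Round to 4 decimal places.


KKT complementary slackness check:
lambda_1 * g_1 = 3.05 * -2.45 = -7.4725
lambda_2 * g_2 = 1.96 * -3.74 = -7.3304
lambda_3 * g_3 = 2.15 * -3.77 = -8.1055
lambda_4 * g_4 = 6.72 * 1.87 = 12.5664
Total violation = 7.4725 + 7.3304 + 8.1055 + 12.5664 = 35.4748


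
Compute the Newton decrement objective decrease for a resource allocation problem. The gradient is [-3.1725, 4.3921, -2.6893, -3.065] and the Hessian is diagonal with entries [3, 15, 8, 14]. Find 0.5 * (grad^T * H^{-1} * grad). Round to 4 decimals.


Step 1: H is diagonal, so H^(-1) * g = [-1.0575, 0.2928, -0.3362, -0.2189].
Step 2: g^T H^(-1) g = sum_i g_i^2 / H_ii
  = (-3.1725)^2/3 + (4.3921)^2/15 + (-2.6893)^2/8 + (-3.065)^2/14
  = 3.3549 + 1.286 + 0.904 + 0.671 = 6.216
Step 3: Objective decrease = 0.5 * g^T H^(-1) g = 3.108


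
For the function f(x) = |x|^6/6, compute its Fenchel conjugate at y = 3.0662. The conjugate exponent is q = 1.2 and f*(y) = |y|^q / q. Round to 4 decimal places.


The conjugate exponent q satisfies 1/p + 1/q = 1.
p = 6, so q = 6/(6 - 1) = 1.2
|y|^q = 3.0662^1.2 = 3.8364
f*(3.0662) = 3.8364 / 1.2 = 3.197


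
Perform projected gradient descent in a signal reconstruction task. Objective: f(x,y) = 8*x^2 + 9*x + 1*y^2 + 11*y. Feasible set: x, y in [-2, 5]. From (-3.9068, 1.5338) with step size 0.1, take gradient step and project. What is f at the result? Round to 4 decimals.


Step 1: Compute gradient at (-3.9068, 1.5338).
grad_x = 2*8*-3.9068 + 9 = -53.5088
grad_y = 2*1*1.5338 + 11 = 14.0676
Step 2: Gradient step.
x_raw = -3.9068 - 0.1*-53.5088 = 1.4441
y_raw = 1.5338 - 0.1*14.0676 = 0.127
Step 3: Project onto [-2, 5].
x_proj = clip(1.4441) = 1.4441
y_proj = clip(0.127) = 0.127
Step 4: Evaluate f.
f(1.4441, 0.127) = 31.0932


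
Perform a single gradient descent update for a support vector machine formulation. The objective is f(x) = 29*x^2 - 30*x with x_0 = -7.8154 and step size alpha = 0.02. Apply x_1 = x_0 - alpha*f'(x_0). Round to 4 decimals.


We compute the gradient at x_0 and apply the update.
f'(x) = 58*x - 30
f'(-7.8154) = 58*-7.8154 - 30 = -483.2932
x_1 = -7.8154 - 0.02*-483.2932 = 1.8505


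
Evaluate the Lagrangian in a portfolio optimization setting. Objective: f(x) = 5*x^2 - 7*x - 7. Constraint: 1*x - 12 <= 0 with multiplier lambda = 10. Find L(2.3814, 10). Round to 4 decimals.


Step 1: Evaluate f(x).
f(2.3814) = 5*2.3814^2 - 7*2.3814 - 7 = 4.6855
Step 2: Evaluate g(x).
g(2.3814) = 1*2.3814 - 12 = -9.6186
Step 3: Compute Lagrangian.
L = 4.6855 + 10*-9.6186 = -91.5005


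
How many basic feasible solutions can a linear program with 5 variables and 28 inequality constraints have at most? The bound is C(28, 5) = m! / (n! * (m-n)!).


Each vertex corresponds to some choice of n active constraints out of m, so the number of vertices is at most C(m, n) = m! / (n!(m-n)!).
m = 28, n = 5
Numerator: 28 * 27 * 26 * 25 * 24
Denominator: 5! = 120
C(28, 5) = 98280


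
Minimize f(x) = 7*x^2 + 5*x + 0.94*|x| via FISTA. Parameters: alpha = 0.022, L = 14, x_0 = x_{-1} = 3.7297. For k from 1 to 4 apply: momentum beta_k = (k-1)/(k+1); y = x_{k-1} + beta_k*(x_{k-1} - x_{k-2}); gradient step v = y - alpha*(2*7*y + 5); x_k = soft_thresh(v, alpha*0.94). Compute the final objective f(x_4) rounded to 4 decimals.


FISTA on f(x) = 7*x^2 + 5*x + 0.94*|x|
L = 14, alpha = 0.022
Iteration 1: beta = 0.0, y = 3.7297 + 0.0*(3.7297 - 3.7297) = 3.7297
  grad(y) = 57.2158, v = y - alpha*grad = 2.471
  prox(v) = soft_thresh(2.471, 0.0207) = 2.4503
Iteration 2: beta = 0.3333, y = 2.4503 + 0.3333*(2.4503 - 3.7297) = 2.0238
  grad(y) = 33.3332, v = y - alpha*grad = 1.2905
  prox(v) = soft_thresh(1.2905, 0.0207) = 1.2698
Iteration 3: beta = 0.5, y = 1.2698 + 0.5*(1.2698 - 2.4503) = 0.6795
  grad(y) = 14.5136, v = y - alpha*grad = 0.3602
  prox(v) = soft_thresh(0.3602, 0.0207) = 0.3396
Iteration 4: beta = 0.6, y = 0.3396 + 0.6*(0.3396 - 1.2698) = -0.2186
  grad(y) = 1.94, v = y - alpha*grad = -0.2612
  prox(v) = soft_thresh(-0.2612, 0.0207) = -0.2406
f(x_4) = 7*(-0.2406)^2 + 5*(-0.2406) + 0.94*|-0.2406| = -0.5716


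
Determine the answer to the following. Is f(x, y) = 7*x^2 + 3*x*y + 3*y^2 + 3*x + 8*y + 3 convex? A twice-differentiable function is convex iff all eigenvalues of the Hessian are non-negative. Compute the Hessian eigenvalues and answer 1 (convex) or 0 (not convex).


The Hessian of f(x,y) = 7*x^2 + 3*x*y + 3*y^2 + 3*x + 8*y + 3 is:
H = [[14, 3], [3, 6]]
Trace = 14 + 6 = 20
Determinant = 14*6 - (3)^2 = 75
Discriminant = (20)^2 - 4*75 = 100.0
Eigenvalues: lambda_1 = 5.0, lambda_2 = 15.0
The function is convex.

1


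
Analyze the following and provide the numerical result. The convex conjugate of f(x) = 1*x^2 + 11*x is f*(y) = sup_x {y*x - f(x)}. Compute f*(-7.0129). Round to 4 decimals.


f*(y) = sup_x {y*x - a*x^2 - b*x} = sup_x {(y-b)*x - a*x^2}
FOC: (y - b) - 2a*x = 0 => x* = (y - b)/(2a)
x* = (-7.0129 - 11)/(2*1) = -9.0065
f*(-7.0129) = (y-b)^2/(4a) = (-7.0129 - 11)^2/(4*1)
= 324.4646/4 = 81.1161


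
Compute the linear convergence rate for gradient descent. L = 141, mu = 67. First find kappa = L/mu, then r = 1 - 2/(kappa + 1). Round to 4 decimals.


Step 1: Compute the condition number.
kappa = L/mu = 141/67 = 2.1045
Step 2: Compute the convergence rate.
r = 1 - 2/(kappa + 1) = 1 - 2*mu/(L + mu) = (L - mu)/(L + mu) = 74/208 = 0.3558


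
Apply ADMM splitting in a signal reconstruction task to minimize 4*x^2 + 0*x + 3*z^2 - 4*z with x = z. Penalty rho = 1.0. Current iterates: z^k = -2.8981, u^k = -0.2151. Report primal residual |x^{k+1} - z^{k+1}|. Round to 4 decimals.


ADMM iteration with rho = 1.0, z^k = -2.8981, u^k = -0.2151
Step 1: x-update.
Minimize 4*x^2 + 0*x + (1.0/2)*(x + 2.8981 - 0.2151)^2
FOC: (2*4 + 1.0)*x = 0 + 1.0*(-2.8981 + 0.2151)
x^{k+1} = -0.2981
Step 2: z-update.
Minimize 3*z^2 - 4*z + (1.0/2)*(-0.2981 - z - 0.2151)^2
FOC: (2*3 + 1.0)*z = 4 + 1.0*(-0.2981 - 0.2151)
z^{k+1} = 0.4981
Step 3: u-update.
u^{k+1} = -0.2151 - 0.2981 - 0.4981 = -1.0113
Step 4: Primal residual = |-0.2981 - 0.4981| = 0.7962


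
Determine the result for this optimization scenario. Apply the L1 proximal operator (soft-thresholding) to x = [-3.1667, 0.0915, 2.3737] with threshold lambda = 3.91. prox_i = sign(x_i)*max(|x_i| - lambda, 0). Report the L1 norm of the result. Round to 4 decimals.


Soft-thresholding with lambda = 3.91:
prox(-3.1667) = sign(-3.1667)*max(|-3.1667| - 3.91, 0) = 0.0
prox(0.0915) = sign(0.0915)*max(|0.0915| - 3.91, 0) = 0.0
prox(2.3737) = sign(2.3737)*max(|2.3737| - 3.91, 0) = 0.0
prox(x) = [0.0, 0.0, 0.0]
||prox(x)||_1 = 0.0 + 0.0 + 0.0 = 0.0


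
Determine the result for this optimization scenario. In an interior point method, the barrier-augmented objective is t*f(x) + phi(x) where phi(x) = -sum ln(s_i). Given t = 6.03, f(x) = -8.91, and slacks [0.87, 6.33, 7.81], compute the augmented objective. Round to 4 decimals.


Step 1: Compute log-barrier.
ln values: [-0.1393, 1.8453, 2.0554]
phi = -(-0.1393 + 1.8453 + 2.0554) = -3.7614
Step 2: Compute augmented objective.
t*f(x) = 6.03*-8.91 = -53.7273
Total = -53.7273 - 3.7614 = -57.4887


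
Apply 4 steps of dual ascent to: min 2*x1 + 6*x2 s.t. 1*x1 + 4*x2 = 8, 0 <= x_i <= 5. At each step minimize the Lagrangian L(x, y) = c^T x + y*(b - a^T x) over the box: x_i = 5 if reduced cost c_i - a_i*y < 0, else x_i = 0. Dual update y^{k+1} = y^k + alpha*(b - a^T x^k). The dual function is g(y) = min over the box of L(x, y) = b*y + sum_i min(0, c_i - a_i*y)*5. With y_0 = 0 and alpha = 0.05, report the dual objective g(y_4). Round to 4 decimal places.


Dual ascent for LP: min 2*x1 + 6*x2, 1*x1 + 4*x2 = 8, 0 <= x_i <= 5
Step 1: y^k = 0.0, reduced costs: (2.0, 6.0)
  x^k = (0.0, 0.0), subgradient = b - a^T x = 8.0
  y^{k+1} = 0.0 + 0.05*8.0 = 0.4
Step 2: y^k = 0.4, reduced costs: (1.6, 4.4)
  x^k = (0.0, 0.0), subgradient = b - a^T x = 8.0
  y^{k+1} = 0.4 + 0.05*8.0 = 0.8
Step 3: y^k = 0.8, reduced costs: (1.2, 2.8)
  x^k = (0.0, 0.0), subgradient = b - a^T x = 8.0
  y^{k+1} = 0.8 + 0.05*8.0 = 1.2
Step 4: y^k = 1.2, reduced costs: (0.8, 1.2)
  x^k = (0.0, 0.0), subgradient = b - a^T x = 8.0
  y^{k+1} = 1.2 + 0.05*8.0 = 1.6
Dual objective at y_4 = 1.6: reduced costs (0.4, -0.4), box minimizer x = (0.0, 5.0)
g(y_4) = b*y + (c1 - a1*y)*x1 + (c2 - a2*y)*x2 = 8*1.6 + 0.4*0.0 + (-0.4)*5.0 = 12.8 + 0.0 - 2.0 = 10.8


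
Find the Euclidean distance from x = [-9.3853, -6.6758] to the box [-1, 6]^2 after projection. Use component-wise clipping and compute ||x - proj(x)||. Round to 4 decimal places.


Project each component onto [-1, 6].
clip(-9.3853) = -1.0, clip(-6.6758) = -1.0
Projection = [-1.0, -1.0]
Squared diffs: [70.3133, 32.2147]
Distance = sqrt(102.528) = 10.1256


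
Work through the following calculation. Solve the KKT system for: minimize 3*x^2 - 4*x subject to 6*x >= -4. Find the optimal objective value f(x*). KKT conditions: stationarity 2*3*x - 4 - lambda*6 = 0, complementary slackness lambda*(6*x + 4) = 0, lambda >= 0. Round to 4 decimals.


Step 1: Try lambda = 0 (constraint inactive).
Stationarity: 2*3*x - 4 = 0
x* = 4/(2*3) = 2/3 = 0.6667 (rounded; the exact value 2/3 is used below)
Check constraint: 6*0.6667 = 4.0002 >= -4 -- satisfied.
Step 2: Compute optimal value.
f(x*) = 3*(2/3)^2 - 4*(2/3) = -1.3333
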